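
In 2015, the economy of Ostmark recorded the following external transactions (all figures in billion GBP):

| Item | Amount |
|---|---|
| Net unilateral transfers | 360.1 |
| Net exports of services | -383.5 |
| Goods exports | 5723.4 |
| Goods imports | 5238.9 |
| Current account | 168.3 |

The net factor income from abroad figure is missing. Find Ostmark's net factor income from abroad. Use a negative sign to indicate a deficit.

-292.8

Current account = goods balance + services balance + net primary income + net secondary income
Sum of the known components = 461.1
Net factor income from abroad = CA - (known components) = 168.3 - 461.1 = -292.8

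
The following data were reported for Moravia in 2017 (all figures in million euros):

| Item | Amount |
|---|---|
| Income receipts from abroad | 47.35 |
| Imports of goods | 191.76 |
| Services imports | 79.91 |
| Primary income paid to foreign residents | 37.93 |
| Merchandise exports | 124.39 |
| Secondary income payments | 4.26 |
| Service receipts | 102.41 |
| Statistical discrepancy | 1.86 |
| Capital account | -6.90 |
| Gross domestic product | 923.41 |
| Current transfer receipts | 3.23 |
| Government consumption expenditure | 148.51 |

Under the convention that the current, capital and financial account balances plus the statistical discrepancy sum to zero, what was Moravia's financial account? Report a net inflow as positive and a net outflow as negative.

41.52

Goods balance = 124.39 - 191.76 = -67.37
Services balance = 102.41 - 79.91 = 22.50
Trade balance (goods + services) = -67.37 + 22.50 = -44.87
Net primary income = 47.35 - 37.93 = 9.42
Net secondary income = 3.23 - 4.26 = -1.03
Current account = -44.87 + 9.42 + (-1.03) = -36.48
Financial account = -(-36.48 + (-6.90) + 1.86) = 41.52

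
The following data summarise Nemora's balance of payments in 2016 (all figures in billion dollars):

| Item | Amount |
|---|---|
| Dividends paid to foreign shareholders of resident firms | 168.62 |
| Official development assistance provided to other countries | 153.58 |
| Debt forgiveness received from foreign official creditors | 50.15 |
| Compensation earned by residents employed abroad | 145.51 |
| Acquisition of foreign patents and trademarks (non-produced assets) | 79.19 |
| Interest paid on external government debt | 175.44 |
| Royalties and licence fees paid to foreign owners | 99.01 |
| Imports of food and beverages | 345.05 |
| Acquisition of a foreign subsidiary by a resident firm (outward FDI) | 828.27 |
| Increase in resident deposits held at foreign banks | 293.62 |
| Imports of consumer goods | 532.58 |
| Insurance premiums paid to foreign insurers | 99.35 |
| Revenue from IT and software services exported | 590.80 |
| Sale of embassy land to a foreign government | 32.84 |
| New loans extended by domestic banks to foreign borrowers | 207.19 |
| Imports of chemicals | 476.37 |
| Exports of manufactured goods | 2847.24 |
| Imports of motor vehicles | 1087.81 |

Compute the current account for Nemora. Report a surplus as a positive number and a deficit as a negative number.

445.74

Goods: -1087.81 - 345.05 + 2847.24 - 532.58 - 476.37 = 405.43
Services: -99.35 + 590.80 - 99.01 = 392.44
Primary income: 145.51 - 175.44 - 168.62 = -198.55
Secondary income: -153.58
Current account = 405.43 + 392.44 + (-198.55) + (-153.58) = 445.74
(Excluded from the current account — capital account: debt forgiveness received from foreign official creditors 50.15, acquisition of foreign patents and trademarks (non-produced assets) 79.19, sale of embassy land to a foreign government 32.84; financial account: acquisition of a foreign subsidiary by a resident firm (outward FDI) 828.27, increase in resident deposits held at foreign banks 293.62, new loans extended by domestic banks to foreign borrowers 207.19.)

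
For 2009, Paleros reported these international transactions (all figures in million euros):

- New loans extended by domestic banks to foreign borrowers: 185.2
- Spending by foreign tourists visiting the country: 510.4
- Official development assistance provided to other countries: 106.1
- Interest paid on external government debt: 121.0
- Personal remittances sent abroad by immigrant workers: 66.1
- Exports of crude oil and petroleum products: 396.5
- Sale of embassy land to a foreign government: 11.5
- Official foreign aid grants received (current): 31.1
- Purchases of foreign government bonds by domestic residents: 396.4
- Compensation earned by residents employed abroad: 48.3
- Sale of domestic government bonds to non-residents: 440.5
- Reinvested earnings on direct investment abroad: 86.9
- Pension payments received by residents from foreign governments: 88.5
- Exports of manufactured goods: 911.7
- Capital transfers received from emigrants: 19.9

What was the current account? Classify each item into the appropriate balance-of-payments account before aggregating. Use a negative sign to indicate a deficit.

Goods: 396.5 + 911.7 = 1308.2
Services: 510.4
Primary income: 86.9 + 48.3 - 121.0 = 14.2
Secondary income: -106.1 - 66.1 + 31.1 + 88.5 = -52.6
Current account = 1308.2 + 510.4 + 14.2 + (-52.6) = 1780.2
(Excluded from the current account — financial account: new loans extended by domestic banks to foreign borrowers 185.2, purchases of foreign government bonds by domestic residents 396.4, sale of domestic government bonds to non-residents 440.5; capital account: sale of embassy land to a foreign government 11.5, capital transfers received from emigrants 19.9.)

1780.2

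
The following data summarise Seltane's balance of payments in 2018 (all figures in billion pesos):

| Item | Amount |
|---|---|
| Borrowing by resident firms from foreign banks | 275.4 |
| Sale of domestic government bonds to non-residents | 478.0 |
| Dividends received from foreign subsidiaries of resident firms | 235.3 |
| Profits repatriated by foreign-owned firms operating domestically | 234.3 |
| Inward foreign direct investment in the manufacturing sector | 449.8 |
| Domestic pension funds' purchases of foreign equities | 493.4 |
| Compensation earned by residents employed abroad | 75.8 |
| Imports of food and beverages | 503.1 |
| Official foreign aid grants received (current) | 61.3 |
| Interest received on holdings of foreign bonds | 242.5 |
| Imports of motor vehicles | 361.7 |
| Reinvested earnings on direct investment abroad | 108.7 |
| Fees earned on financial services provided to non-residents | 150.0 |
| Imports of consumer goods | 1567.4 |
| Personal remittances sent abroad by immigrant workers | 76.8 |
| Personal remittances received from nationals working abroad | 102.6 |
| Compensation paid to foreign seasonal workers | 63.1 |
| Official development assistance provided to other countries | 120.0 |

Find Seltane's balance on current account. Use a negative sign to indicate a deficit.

Goods: -1567.4 - 503.1 - 361.7 = -2432.2
Services: 150.0
Primary income: 75.8 + 108.7 + 235.3 + 242.5 - 63.1 - 234.3 = 364.9
Secondary income: 61.3 - 120.0 - 76.8 + 102.6 = -32.9
Current account = (-2432.2) + 150.0 + 364.9 + (-32.9) = -1950.2
(Excluded from the current account — financial account: borrowing by resident firms from foreign banks 275.4, sale of domestic government bonds to non-residents 478.0, inward foreign direct investment in the manufacturing sector 449.8, domestic pension funds' purchases of foreign equities 493.4.)

-1950.2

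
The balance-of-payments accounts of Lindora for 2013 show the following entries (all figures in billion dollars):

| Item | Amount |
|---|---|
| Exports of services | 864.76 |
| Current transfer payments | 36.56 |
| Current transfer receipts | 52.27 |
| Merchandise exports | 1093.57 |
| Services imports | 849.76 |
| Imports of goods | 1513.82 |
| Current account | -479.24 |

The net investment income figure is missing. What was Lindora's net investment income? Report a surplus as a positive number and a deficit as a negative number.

Current account = goods balance + services balance + net primary income + net secondary income
Sum of the known components = -389.54
Net investment income = CA - (known components) = -479.24 - (-389.54) = -89.70

-89.70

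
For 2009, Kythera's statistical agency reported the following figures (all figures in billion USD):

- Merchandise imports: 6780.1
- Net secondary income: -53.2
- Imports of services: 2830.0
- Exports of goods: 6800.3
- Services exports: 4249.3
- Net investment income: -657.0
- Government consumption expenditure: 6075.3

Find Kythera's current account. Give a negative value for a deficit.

729.3

Goods balance = 6800.3 - 6780.1 = 20.2
Services balance = 4249.3 - 2830.0 = 1419.3
Trade balance (goods + services) = 20.2 + 1419.3 = 1439.5
Net primary income = -657.0
Net secondary income = -53.2
Current account = 1439.5 + (-657.0) + (-53.2) = 729.3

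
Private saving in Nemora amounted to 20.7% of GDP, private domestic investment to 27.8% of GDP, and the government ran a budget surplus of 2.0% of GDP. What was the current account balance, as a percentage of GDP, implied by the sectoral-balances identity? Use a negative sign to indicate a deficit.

-5.1

By the sectoral-balances identity, CA = (S_private - I) + (T - G).
Private balance = 20.7 - 27.8 = -7.1
Government balance (T - G) = 2.0
CA = -7.1 + 2.0 = -5.1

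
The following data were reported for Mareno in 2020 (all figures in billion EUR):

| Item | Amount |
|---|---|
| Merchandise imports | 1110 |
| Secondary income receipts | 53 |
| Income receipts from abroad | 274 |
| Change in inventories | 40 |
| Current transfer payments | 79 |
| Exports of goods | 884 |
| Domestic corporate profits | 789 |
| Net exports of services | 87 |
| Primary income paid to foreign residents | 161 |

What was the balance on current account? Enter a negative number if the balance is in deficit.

-52

Goods balance = 884 - 1110 = -226
Services balance = 87
Trade balance (goods + services) = -226 + 87 = -139
Net primary income = 274 - 161 = 113
Net secondary income = 53 - 79 = -26
Current account = -139 + 113 + (-26) = -52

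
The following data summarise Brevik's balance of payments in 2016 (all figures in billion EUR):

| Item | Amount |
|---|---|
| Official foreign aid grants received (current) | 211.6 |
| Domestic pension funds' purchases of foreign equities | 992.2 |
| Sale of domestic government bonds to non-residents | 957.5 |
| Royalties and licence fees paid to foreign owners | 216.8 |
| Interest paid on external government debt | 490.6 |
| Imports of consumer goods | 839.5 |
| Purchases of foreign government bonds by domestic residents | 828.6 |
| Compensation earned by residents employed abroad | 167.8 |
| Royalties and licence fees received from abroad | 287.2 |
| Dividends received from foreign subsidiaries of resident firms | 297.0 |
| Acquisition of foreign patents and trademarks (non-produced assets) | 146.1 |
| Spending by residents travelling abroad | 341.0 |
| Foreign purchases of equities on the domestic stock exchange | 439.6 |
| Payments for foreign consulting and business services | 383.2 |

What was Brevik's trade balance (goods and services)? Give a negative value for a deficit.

-1493.3

Goods: -839.5
Services: -383.2 - 216.8 + 287.2 - 341.0 = -653.8
Trade balance = -839.5 + (-653.8) = -1493.3
(Excluded from the trade balance — secondary income: official foreign aid grants received (current) 211.6; financial account: domestic pension funds' purchases of foreign equities 992.2, sale of domestic government bonds to non-residents 957.5, purchases of foreign government bonds by domestic residents 828.6, foreign purchases of equities on the domestic stock exchange 439.6; primary income: interest paid on external government debt 490.6, compensation earned by residents employed abroad 167.8, dividends received from foreign subsidiaries of resident firms 297.0; capital account: acquisition of foreign patents and trademarks (non-produced assets) 146.1.)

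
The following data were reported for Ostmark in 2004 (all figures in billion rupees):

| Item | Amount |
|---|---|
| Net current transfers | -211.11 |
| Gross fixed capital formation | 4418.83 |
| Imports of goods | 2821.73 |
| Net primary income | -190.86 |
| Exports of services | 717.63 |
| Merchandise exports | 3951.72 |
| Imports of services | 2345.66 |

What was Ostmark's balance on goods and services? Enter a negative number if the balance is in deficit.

Goods balance = 3951.72 - 2821.73 = 1129.99
Services balance = 717.63 - 2345.66 = -1628.03
Trade balance (goods + services) = 1129.99 + (-1628.03) = -498.04

-498.04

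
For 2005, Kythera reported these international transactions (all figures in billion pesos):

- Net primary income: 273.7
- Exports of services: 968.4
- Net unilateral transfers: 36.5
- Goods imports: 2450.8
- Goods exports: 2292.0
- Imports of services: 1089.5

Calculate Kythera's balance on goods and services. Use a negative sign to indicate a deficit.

Goods balance = 2292.0 - 2450.8 = -158.8
Services balance = 968.4 - 1089.5 = -121.1
Trade balance (goods + services) = -158.8 + (-121.1) = -279.9

-279.9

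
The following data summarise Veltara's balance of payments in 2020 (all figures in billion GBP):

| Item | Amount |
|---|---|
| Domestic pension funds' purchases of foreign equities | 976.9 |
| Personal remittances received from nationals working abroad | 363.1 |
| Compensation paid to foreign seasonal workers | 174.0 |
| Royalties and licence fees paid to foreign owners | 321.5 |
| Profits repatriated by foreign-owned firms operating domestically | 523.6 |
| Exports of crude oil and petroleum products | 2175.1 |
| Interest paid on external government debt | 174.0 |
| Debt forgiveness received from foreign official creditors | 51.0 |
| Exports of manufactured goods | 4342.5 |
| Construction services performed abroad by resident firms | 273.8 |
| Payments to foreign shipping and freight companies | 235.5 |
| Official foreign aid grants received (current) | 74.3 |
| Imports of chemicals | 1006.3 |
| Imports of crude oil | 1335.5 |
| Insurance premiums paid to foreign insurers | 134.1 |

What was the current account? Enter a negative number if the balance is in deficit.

Goods: -1335.5 + 4342.5 + 2175.1 - 1006.3 = 4175.8
Services: -321.5 - 235.5 + 273.8 - 134.1 = -417.3
Primary income: -174.0 - 174.0 - 523.6 = -871.6
Secondary income: 74.3 + 363.1 = 437.4
Current account = 4175.8 + (-417.3) + (-871.6) + 437.4 = 3324.3
(Excluded from the current account — financial account: domestic pension funds' purchases of foreign equities 976.9; capital account: debt forgiveness received from foreign official creditors 51.0.)

3324.3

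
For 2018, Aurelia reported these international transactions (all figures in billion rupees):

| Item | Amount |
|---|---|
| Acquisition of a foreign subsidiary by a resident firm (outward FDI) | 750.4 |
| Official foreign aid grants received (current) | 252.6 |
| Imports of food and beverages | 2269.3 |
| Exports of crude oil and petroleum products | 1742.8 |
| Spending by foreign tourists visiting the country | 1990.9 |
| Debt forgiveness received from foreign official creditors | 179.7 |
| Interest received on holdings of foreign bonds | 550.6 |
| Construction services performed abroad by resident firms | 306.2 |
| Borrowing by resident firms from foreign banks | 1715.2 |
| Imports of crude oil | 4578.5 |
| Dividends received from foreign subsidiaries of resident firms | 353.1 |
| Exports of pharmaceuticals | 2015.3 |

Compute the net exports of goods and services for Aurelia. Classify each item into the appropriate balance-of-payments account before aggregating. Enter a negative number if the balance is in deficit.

Goods: 2015.3 + 1742.8 - 4578.5 - 2269.3 = -3089.7
Services: 306.2 + 1990.9 = 2297.1
Trade balance = -3089.7 + 2297.1 = -792.6
(Excluded from the trade balance — financial account: acquisition of a foreign subsidiary by a resident firm (outward FDI) 750.4, borrowing by resident firms from foreign banks 1715.2; secondary income: official foreign aid grants received (current) 252.6; capital account: debt forgiveness received from foreign official creditors 179.7; primary income: interest received on holdings of foreign bonds 550.6, dividends received from foreign subsidiaries of resident firms 353.1.)

-792.6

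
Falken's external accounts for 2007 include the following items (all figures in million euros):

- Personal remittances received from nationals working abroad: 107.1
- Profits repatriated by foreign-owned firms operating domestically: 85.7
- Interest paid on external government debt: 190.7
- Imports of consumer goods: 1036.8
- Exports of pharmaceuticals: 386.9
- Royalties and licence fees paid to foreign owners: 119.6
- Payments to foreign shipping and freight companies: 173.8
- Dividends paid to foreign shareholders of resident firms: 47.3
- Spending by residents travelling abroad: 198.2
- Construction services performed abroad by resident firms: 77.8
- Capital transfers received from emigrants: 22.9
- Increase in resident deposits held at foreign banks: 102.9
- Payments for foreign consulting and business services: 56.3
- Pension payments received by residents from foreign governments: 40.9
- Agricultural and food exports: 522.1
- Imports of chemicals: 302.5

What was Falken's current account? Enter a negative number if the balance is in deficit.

-1076.1

Goods: -1036.8 + 386.9 + 522.1 - 302.5 = -430.3
Services: -56.3 - 198.2 - 119.6 + 77.8 - 173.8 = -470.1
Primary income: -85.7 - 47.3 - 190.7 = -323.7
Secondary income: 40.9 + 107.1 = 148.0
Current account = (-430.3) + (-470.1) + (-323.7) + 148.0 = -1076.1
(Excluded from the current account — capital account: capital transfers received from emigrants 22.9; financial account: increase in resident deposits held at foreign banks 102.9.)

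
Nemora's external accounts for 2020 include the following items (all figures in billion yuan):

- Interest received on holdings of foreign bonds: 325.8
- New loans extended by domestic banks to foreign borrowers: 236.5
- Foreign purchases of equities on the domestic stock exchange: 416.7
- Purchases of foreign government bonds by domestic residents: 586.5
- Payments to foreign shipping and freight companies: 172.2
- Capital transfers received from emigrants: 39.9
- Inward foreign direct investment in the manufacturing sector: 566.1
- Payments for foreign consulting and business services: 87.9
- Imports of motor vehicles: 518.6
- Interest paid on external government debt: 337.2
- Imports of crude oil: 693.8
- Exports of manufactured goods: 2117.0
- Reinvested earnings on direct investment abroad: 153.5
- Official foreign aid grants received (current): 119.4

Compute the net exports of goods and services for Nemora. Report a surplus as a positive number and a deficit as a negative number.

Goods: 2117.0 - 693.8 - 518.6 = 904.6
Services: -87.9 - 172.2 = -260.1
Trade balance = 904.6 + (-260.1) = 644.5
(Excluded from the trade balance — primary income: interest received on holdings of foreign bonds 325.8, interest paid on external government debt 337.2, reinvested earnings on direct investment abroad 153.5; financial account: new loans extended by domestic banks to foreign borrowers 236.5, foreign purchases of equities on the domestic stock exchange 416.7, purchases of foreign government bonds by domestic residents 586.5, inward foreign direct investment in the manufacturing sector 566.1; capital account: capital transfers received from emigrants 39.9; secondary income: official foreign aid grants received (current) 119.4.)

644.5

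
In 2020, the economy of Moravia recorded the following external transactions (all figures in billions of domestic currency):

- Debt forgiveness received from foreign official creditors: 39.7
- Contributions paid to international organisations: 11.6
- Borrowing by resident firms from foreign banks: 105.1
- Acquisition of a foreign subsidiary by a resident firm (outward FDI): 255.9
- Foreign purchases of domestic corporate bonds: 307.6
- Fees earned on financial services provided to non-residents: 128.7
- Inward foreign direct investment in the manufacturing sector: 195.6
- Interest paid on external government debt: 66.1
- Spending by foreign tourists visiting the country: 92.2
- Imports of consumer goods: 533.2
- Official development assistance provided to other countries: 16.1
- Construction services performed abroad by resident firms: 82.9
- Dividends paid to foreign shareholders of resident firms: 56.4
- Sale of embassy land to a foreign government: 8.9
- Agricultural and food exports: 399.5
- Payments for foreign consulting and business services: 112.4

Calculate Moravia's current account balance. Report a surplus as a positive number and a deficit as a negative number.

Goods: -533.2 + 399.5 = -133.7
Services: 128.7 + 82.9 - 112.4 + 92.2 = 191.4
Primary income: -66.1 - 56.4 = -122.5
Secondary income: -16.1 - 11.6 = -27.7
Current account = (-133.7) + 191.4 + (-122.5) + (-27.7) = -92.5
(Excluded from the current account — capital account: debt forgiveness received from foreign official creditors 39.7, sale of embassy land to a foreign government 8.9; financial account: borrowing by resident firms from foreign banks 105.1, acquisition of a foreign subsidiary by a resident firm (outward FDI) 255.9, foreign purchases of domestic corporate bonds 307.6, inward foreign direct investment in the manufacturing sector 195.6.)

-92.5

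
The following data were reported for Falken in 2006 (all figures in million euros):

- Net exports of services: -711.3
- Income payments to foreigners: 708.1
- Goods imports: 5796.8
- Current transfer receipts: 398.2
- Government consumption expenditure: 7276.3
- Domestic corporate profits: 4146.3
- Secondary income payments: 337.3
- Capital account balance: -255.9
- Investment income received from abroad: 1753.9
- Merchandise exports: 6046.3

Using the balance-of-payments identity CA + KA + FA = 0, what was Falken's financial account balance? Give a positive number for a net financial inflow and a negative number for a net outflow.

-389.0

Goods balance = 6046.3 - 5796.8 = 249.5
Services balance = -711.3
Trade balance (goods + services) = 249.5 + (-711.3) = -461.8
Net primary income = 1753.9 - 708.1 = 1045.8
Net secondary income = 398.2 - 337.3 = 60.9
Current account = -461.8 + 1045.8 + 60.9 = 644.9
Financial account = -(644.9 + (-255.9)) = -389.0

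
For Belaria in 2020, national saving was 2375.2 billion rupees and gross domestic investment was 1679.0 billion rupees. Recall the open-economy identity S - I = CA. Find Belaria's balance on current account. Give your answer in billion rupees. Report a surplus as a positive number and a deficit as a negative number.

696.2

CA = S - I = 2375.2 - 1679.0 = 696.2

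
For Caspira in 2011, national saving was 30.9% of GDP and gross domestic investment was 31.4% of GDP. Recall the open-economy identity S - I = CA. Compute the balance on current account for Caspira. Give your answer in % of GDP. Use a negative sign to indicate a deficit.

-0.5

CA = S - I = 30.9 - 31.4 = -0.5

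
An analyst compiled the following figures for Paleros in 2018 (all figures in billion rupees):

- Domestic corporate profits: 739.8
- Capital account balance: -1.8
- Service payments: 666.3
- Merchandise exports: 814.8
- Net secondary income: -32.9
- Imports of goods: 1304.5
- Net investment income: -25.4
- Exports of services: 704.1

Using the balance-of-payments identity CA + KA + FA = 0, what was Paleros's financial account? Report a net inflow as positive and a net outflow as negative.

Goods balance = 814.8 - 1304.5 = -489.7
Services balance = 704.1 - 666.3 = 37.8
Trade balance (goods + services) = -489.7 + 37.8 = -451.9
Net primary income = -25.4
Net secondary income = -32.9
Current account = -451.9 + (-25.4) + (-32.9) = -510.2
Financial account = -(-510.2 + (-1.8)) = 512.0

512.0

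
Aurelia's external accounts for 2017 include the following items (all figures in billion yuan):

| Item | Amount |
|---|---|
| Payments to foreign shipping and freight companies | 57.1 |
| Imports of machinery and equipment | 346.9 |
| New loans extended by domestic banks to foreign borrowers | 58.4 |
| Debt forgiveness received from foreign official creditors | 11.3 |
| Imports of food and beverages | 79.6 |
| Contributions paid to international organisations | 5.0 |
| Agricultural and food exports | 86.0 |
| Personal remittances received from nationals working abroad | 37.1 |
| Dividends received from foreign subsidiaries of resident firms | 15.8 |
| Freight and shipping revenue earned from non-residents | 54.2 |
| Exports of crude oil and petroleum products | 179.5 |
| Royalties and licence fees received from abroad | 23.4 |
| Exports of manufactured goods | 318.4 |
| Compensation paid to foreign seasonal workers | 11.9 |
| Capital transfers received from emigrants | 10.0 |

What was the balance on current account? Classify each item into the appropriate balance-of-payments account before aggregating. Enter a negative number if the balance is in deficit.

Goods: -79.6 + 86.0 - 346.9 + 318.4 + 179.5 = 157.4
Services: 54.2 - 57.1 + 23.4 = 20.5
Primary income: 15.8 - 11.9 = 3.9
Secondary income: -5.0 + 37.1 = 32.1
Current account = 157.4 + 20.5 + 3.9 + 32.1 = 213.9
(Excluded from the current account — financial account: new loans extended by domestic banks to foreign borrowers 58.4; capital account: debt forgiveness received from foreign official creditors 11.3, capital transfers received from emigrants 10.0.)

213.9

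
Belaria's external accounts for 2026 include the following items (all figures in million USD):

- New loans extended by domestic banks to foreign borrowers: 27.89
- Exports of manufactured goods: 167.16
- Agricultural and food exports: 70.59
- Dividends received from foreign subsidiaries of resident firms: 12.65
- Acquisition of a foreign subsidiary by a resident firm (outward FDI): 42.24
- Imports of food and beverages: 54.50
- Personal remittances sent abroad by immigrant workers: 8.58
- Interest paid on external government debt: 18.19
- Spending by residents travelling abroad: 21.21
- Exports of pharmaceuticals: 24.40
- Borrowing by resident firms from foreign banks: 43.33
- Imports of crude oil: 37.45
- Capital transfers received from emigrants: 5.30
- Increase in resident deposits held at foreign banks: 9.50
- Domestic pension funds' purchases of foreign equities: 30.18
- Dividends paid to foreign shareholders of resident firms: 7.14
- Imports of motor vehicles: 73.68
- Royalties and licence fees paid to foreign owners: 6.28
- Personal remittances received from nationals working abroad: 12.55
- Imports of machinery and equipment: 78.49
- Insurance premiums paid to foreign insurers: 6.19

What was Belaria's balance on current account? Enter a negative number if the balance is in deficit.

Goods: -78.49 - 37.45 + 70.59 + 24.40 - 73.68 - 54.50 + 167.16 = 18.03
Services: -6.19 - 21.21 - 6.28 = -33.68
Primary income: -18.19 + 12.65 - 7.14 = -12.68
Secondary income: 12.55 - 8.58 = 3.97
Current account = 18.03 + (-33.68) + (-12.68) + 3.97 = -24.36
(Excluded from the current account — financial account: new loans extended by domestic banks to foreign borrowers 27.89, acquisition of a foreign subsidiary by a resident firm (outward FDI) 42.24, borrowing by resident firms from foreign banks 43.33, increase in resident deposits held at foreign banks 9.50, domestic pension funds' purchases of foreign equities 30.18; capital account: capital transfers received from emigrants 5.30.)

-24.36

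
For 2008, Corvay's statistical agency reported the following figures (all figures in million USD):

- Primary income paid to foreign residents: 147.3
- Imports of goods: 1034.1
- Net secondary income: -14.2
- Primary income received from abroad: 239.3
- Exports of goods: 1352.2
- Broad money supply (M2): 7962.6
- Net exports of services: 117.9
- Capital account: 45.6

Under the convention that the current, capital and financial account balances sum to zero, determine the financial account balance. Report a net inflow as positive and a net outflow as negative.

-559.4

Goods balance = 1352.2 - 1034.1 = 318.1
Services balance = 117.9
Trade balance (goods + services) = 318.1 + 117.9 = 436.0
Net primary income = 239.3 - 147.3 = 92.0
Net secondary income = -14.2
Current account = 436.0 + 92.0 + (-14.2) = 513.8
Financial account = -(513.8 + 45.6) = -559.4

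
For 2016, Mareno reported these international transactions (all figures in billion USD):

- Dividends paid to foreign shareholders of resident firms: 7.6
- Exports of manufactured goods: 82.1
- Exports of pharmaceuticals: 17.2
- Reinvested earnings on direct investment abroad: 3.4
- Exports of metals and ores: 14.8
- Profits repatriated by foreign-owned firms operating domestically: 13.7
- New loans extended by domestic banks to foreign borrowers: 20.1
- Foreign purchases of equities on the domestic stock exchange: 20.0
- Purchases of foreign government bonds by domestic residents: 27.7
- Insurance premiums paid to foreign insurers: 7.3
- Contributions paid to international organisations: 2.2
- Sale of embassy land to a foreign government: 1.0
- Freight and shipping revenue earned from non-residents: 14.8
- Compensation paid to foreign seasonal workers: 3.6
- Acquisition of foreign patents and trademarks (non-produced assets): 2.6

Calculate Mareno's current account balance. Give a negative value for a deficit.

Goods: 14.8 + 17.2 + 82.1 = 114.1
Services: -7.3 + 14.8 = 7.5
Primary income: 3.4 - 3.6 - 13.7 - 7.6 = -21.5
Secondary income: -2.2
Current account = 114.1 + 7.5 + (-21.5) + (-2.2) = 97.9
(Excluded from the current account — financial account: new loans extended by domestic banks to foreign borrowers 20.1, foreign purchases of equities on the domestic stock exchange 20.0, purchases of foreign government bonds by domestic residents 27.7; capital account: sale of embassy land to a foreign government 1.0, acquisition of foreign patents and trademarks (non-produced assets) 2.6.)

97.9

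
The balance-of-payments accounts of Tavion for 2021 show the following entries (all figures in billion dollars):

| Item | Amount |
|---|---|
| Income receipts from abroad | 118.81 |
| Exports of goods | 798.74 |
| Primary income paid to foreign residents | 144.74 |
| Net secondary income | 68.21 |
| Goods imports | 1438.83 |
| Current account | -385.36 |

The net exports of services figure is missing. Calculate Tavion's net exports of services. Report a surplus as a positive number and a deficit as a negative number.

Current account = goods balance + services balance + net primary income + net secondary income
Sum of the known components = -597.81
Net exports of services = CA - (known components) = -385.36 - (-597.81) = 212.45

212.45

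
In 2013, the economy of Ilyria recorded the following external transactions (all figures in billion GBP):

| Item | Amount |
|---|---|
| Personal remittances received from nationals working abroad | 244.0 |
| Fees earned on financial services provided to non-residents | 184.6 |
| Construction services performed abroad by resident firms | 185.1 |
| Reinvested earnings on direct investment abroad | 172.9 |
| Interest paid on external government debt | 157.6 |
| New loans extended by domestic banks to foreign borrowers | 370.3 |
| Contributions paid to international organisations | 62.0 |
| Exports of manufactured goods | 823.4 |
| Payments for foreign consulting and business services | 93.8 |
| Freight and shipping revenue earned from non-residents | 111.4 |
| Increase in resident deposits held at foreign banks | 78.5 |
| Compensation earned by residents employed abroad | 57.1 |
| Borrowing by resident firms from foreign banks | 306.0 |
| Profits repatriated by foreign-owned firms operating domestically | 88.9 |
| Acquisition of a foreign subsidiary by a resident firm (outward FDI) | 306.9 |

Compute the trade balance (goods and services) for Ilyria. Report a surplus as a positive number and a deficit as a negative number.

Goods: 823.4
Services: -93.8 + 184.6 + 185.1 + 111.4 = 387.3
Trade balance = 823.4 + 387.3 = 1210.7
(Excluded from the trade balance — secondary income: personal remittances received from nationals working abroad 244.0, contributions paid to international organisations 62.0; primary income: reinvested earnings on direct investment abroad 172.9, interest paid on external government debt 157.6, compensation earned by residents employed abroad 57.1, profits repatriated by foreign-owned firms operating domestically 88.9; financial account: new loans extended by domestic banks to foreign borrowers 370.3, increase in resident deposits held at foreign banks 78.5, borrowing by resident firms from foreign banks 306.0, acquisition of a foreign subsidiary by a resident firm (outward FDI) 306.9.)

1210.7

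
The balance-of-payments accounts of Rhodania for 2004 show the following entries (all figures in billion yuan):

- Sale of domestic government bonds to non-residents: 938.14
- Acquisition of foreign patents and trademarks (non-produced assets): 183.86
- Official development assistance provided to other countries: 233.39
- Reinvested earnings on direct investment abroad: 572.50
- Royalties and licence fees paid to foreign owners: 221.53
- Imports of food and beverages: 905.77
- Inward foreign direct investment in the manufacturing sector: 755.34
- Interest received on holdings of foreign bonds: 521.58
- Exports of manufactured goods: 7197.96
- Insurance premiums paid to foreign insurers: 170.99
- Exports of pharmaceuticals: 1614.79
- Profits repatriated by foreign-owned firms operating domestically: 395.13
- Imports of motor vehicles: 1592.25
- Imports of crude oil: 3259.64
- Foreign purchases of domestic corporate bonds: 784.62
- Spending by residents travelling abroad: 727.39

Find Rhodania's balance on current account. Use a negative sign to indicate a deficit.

2400.74

Goods: -905.77 + 7197.96 + 1614.79 - 3259.64 - 1592.25 = 3055.09
Services: -727.39 - 170.99 - 221.53 = -1119.91
Primary income: 521.58 - 395.13 + 572.50 = 698.95
Secondary income: -233.39
Current account = 3055.09 + (-1119.91) + 698.95 + (-233.39) = 2400.74
(Excluded from the current account — financial account: sale of domestic government bonds to non-residents 938.14, inward foreign direct investment in the manufacturing sector 755.34, foreign purchases of domestic corporate bonds 784.62; capital account: acquisition of foreign patents and trademarks (non-produced assets) 183.86.)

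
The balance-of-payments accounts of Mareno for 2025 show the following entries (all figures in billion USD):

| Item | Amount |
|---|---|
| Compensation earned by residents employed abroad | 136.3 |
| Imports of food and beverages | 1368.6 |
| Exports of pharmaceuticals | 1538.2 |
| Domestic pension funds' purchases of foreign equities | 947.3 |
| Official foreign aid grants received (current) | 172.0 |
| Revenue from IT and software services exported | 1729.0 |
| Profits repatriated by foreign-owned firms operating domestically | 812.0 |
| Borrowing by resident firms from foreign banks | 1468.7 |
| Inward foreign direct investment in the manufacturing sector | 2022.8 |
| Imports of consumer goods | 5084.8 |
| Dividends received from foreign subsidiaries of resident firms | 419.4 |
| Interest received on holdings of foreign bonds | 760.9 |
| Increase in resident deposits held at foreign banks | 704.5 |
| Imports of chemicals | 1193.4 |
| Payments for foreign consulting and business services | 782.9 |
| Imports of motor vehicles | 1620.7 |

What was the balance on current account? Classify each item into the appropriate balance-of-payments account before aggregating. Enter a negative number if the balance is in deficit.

Goods: 1538.2 - 1368.6 - 1620.7 - 5084.8 - 1193.4 = -7729.3
Services: -782.9 + 1729.0 = 946.1
Primary income: -812.0 + 419.4 + 760.9 + 136.3 = 504.6
Secondary income: 172.0
Current account = (-7729.3) + 946.1 + 504.6 + 172.0 = -6106.6
(Excluded from the current account — financial account: domestic pension funds' purchases of foreign equities 947.3, borrowing by resident firms from foreign banks 1468.7, inward foreign direct investment in the manufacturing sector 2022.8, increase in resident deposits held at foreign banks 704.5.)

-6106.6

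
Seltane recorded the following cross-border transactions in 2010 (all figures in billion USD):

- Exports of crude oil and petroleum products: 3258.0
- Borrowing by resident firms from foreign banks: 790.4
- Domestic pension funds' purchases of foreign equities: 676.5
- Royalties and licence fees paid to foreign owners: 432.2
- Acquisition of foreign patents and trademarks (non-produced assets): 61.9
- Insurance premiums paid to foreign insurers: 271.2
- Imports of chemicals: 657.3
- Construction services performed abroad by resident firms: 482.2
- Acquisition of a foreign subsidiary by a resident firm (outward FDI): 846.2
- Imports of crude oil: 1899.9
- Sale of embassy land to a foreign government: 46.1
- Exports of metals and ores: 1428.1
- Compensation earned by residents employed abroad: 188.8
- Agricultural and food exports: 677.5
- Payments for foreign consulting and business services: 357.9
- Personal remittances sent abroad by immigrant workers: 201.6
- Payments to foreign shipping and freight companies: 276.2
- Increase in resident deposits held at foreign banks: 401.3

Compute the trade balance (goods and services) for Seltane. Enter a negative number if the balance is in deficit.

1951.1

Goods: -1899.9 + 1428.1 + 677.5 - 657.3 + 3258.0 = 2806.4
Services: -432.2 - 271.2 - 276.2 - 357.9 + 482.2 = -855.3
Trade balance = 2806.4 + (-855.3) = 1951.1
(Excluded from the trade balance — financial account: borrowing by resident firms from foreign banks 790.4, domestic pension funds' purchases of foreign equities 676.5, acquisition of a foreign subsidiary by a resident firm (outward FDI) 846.2, increase in resident deposits held at foreign banks 401.3; capital account: acquisition of foreign patents and trademarks (non-produced assets) 61.9, sale of embassy land to a foreign government 46.1; primary income: compensation earned by residents employed abroad 188.8; secondary income: personal remittances sent abroad by immigrant workers 201.6.)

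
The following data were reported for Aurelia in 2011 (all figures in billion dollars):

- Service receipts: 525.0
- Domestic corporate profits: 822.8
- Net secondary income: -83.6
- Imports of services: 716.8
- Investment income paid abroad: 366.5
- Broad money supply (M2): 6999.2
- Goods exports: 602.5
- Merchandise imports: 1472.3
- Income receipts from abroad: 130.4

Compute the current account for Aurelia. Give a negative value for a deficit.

-1381.3

Goods balance = 602.5 - 1472.3 = -869.8
Services balance = 525.0 - 716.8 = -191.8
Trade balance (goods + services) = -869.8 + (-191.8) = -1061.6
Net primary income = 130.4 - 366.5 = -236.1
Net secondary income = -83.6
Current account = -1061.6 + (-236.1) + (-83.6) = -1381.3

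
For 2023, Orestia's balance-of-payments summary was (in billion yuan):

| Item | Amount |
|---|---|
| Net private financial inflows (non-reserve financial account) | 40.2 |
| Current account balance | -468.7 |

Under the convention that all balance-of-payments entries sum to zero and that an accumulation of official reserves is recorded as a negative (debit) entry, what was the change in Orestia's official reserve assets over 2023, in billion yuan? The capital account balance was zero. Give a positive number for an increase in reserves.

Official reserve transactions balance = -((-468.7) + 40.2) = 428.5
An accumulation of reserves is recorded as a debit (negative entry), so the change in the stock of reserves is the negative of that balance.
Change in official reserves = -(428.5) = -428.5

-428.5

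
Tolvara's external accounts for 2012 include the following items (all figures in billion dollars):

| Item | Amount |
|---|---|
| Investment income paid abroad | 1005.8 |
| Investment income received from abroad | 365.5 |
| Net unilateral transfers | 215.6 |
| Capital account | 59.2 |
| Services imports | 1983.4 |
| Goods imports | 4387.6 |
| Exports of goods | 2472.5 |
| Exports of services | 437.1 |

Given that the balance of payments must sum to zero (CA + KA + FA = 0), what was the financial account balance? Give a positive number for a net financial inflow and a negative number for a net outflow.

3826.9

Goods balance = 2472.5 - 4387.6 = -1915.1
Services balance = 437.1 - 1983.4 = -1546.3
Trade balance (goods + services) = -1915.1 + (-1546.3) = -3461.4
Net primary income = 365.5 - 1005.8 = -640.3
Net secondary income = 215.6
Current account = -3461.4 + (-640.3) + 215.6 = -3886.1
Financial account = -(-3886.1 + 59.2) = 3826.9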